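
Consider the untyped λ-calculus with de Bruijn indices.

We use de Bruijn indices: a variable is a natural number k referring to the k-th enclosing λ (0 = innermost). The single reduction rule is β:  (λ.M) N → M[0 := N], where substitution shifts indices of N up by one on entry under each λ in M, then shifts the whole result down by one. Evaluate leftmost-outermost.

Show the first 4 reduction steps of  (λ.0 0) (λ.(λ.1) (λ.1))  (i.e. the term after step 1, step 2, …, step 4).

  start: (λ.0 0) (λ.(λ.1) (λ.1))
  step 1: (λ.(λ.1) (λ.1)) (λ.(λ.1) (λ.1))
  step 2: (λ.λ.(λ.1) (λ.1)) (λ.λ.(λ.1) (λ.1))
  step 3: λ.(λ.1) (λ.1)
  step 4: λ.0

Answer: after 4 steps: λ.0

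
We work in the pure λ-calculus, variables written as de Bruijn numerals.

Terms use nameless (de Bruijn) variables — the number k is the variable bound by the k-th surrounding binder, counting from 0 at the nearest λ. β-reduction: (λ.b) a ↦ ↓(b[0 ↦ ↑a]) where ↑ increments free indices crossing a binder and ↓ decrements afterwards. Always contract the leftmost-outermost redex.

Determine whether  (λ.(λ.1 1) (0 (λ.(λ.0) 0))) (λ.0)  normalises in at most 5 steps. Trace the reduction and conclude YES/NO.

Answer: YES — reaches normal form λ.0 in 3 ≤ 5 steps

Reduction:
  start: (λ.(λ.1 1) (0 (λ.(λ.0) 0))) (λ.0)
  step 1: (λ.(λ.0) (λ.0)) ((λ.0) (λ.(λ.0) 0))
  step 2: (λ.0) (λ.0)
  step 3: λ.0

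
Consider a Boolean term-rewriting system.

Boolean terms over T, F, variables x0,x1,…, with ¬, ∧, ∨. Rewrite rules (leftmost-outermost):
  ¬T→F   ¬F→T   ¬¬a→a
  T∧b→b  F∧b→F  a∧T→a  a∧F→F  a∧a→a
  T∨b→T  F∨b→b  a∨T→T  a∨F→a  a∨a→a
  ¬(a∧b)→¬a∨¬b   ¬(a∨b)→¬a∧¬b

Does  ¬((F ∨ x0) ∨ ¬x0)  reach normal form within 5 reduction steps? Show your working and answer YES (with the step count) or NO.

  start: ¬((F ∨ x0) ∨ ¬x0)
  →1  ¬(F ∨ x0) ∧ ¬¬x0
  →2  (¬F ∧ ¬x0) ∧ ¬¬x0
  →3  (T ∧ ¬x0) ∧ ¬¬x0
  →4  ¬x0 ∧ ¬¬x0
  →5  ¬x0 ∧ x0

Answer: YES — reaches normal form ¬x0 ∧ x0 in 5 ≤ 5 steps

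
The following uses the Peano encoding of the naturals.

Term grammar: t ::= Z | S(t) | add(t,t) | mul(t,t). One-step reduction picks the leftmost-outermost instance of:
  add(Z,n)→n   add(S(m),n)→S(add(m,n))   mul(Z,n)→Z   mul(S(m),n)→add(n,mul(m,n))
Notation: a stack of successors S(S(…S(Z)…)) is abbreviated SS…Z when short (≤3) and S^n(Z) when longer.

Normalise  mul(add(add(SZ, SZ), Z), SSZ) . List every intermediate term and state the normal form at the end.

Answer: normal form = S^4(Z)  (in 14 steps)

Derivation:
  start: mul(add(add(SZ, SZ), Z), SSZ)
  →1  mul(add(S(add(Z, SZ)), Z), SSZ)
  →2  mul(S(add(add(Z, SZ), Z)), SSZ)
  →3  add(SSZ, mul(add(add(Z, SZ), Z), SSZ))
  →4  S(add(SZ, mul(add(add(Z, SZ), Z), SSZ)))
  →5  S(S(add(Z, mul(add(add(Z, SZ), Z), SSZ))))
  →6  S(S(mul(add(add(Z, SZ), Z), SSZ)))
  →7  S(S(mul(add(SZ, Z), SSZ)))
  →8  S(S(mul(S(add(Z, Z)), SSZ)))
  →9  S(S(add(SSZ, mul(add(Z, Z), SSZ))))
  →10  S(S(S(add(SZ, mul(add(Z, Z), SSZ)))))
  →11  S(S(S(S(add(Z, mul(add(Z, Z), SSZ))))))
  →12  S(S(S(S(mul(add(Z, Z), SSZ)))))
  →13  S(S(S(S(mul(Z, SSZ)))))
  →14  S^4(Z)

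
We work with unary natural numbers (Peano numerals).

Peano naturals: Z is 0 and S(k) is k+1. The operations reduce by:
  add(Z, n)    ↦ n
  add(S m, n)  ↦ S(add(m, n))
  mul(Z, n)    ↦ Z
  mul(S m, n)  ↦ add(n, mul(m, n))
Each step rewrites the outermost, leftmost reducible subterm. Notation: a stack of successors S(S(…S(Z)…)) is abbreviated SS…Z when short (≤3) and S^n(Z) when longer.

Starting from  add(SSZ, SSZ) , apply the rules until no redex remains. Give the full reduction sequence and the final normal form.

  start: add(SSZ, SSZ)
  →1  S(add(SZ, SSZ))
  →2  S(S(add(Z, SSZ)))
  →3  S^4(Z)

Answer: normal form = S^4(Z)  (in 3 steps)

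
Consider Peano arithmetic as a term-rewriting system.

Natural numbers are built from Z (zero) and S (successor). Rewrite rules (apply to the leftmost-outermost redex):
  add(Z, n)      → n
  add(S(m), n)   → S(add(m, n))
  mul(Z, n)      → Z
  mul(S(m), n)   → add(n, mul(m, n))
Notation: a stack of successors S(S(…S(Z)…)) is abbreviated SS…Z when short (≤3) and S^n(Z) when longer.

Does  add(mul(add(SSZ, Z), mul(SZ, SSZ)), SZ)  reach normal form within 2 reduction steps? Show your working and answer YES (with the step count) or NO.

  start: add(mul(add(SSZ, Z), mul(SZ, SSZ)), SZ)
  step 1: add(mul(S(add(SZ, Z)), mul(SZ, SSZ)), SZ)
  step 2: add(add(mul(SZ, SSZ), mul(add(SZ, Z), mul(SZ, SSZ))), SZ)

Answer: NO — after 2 steps the term is add(add(mul(SZ, SSZ), mul(add(SZ, Z), mul(SZ, SSZ))), SZ), not yet normal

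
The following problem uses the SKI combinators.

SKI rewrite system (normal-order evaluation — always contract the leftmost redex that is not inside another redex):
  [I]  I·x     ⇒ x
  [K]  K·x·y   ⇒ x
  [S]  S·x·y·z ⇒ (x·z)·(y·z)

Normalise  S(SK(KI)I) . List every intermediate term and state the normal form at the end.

Answer: normal form = SI  (in 2 steps)

Reduction:
  start: S(SK(KI)I)
  step 1: S(KI(KII))
  step 2: SI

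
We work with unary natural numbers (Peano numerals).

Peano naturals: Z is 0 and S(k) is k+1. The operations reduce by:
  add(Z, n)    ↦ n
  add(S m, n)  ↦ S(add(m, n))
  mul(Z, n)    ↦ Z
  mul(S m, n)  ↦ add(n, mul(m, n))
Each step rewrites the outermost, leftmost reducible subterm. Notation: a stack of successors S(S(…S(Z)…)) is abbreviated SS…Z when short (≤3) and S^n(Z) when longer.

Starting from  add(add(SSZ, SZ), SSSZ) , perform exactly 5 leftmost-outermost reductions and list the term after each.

Answer: after 5 steps: S(S(add(SZ, SSSZ)))

Reduction:
  start: add(add(SSZ, SZ), SSSZ)
  →1  add(S(add(SZ, SZ)), SSSZ)
  →2  S(add(add(SZ, SZ), SSSZ))
  →3  S(add(S(add(Z, SZ)), SSSZ))
  →4  S(S(add(add(Z, SZ), SSSZ)))
  →5  S(S(add(SZ, SSSZ)))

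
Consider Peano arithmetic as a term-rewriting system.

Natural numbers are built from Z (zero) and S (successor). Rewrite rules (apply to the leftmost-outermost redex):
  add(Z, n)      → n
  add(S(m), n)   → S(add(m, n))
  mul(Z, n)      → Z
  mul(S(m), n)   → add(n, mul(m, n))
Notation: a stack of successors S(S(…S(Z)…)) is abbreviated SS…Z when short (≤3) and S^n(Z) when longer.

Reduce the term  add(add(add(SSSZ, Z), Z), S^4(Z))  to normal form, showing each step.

Answer: normal form = S^7(Z)  (in 12 steps)

Reduction:
  start: add(add(add(SSSZ, Z), Z), S^4(Z))
  [1] add(add(S(add(SSZ, Z)), Z), S^4(Z))
  [2] add(S(add(add(SSZ, Z), Z)), S^4(Z))
  [3] S(add(add(add(SSZ, Z), Z), S^4(Z)))
  [4] S(add(add(S(add(SZ, Z)), Z), S^4(Z)))
  [5] S(add(S(add(add(SZ, Z), Z)), S^4(Z)))
  [6] S(S(add(add(add(SZ, Z), Z), S^4(Z))))
  [7] S(S(add(add(S(add(Z, Z)), Z), S^4(Z))))
  [8] S(S(add(S(add(add(Z, Z), Z)), S^4(Z))))
  [9] S(S(S(add(add(add(Z, Z), Z), S^4(Z)))))
  [10] S(S(S(add(add(Z, Z), S^4(Z)))))
  [11] S(S(S(add(Z, S^4(Z)))))
  [12] S^7(Z)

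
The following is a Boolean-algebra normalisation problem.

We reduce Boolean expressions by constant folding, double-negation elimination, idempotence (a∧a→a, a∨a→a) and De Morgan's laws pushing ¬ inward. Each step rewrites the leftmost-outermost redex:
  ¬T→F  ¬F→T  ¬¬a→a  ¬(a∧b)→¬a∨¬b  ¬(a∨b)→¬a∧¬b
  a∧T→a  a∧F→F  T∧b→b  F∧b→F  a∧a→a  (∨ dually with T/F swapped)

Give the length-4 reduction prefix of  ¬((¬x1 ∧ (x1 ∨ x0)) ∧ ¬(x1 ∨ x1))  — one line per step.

  start: ¬((¬x1 ∧ (x1 ∨ x0)) ∧ ¬(x1 ∨ x1))
  [1] ¬(¬x1 ∧ (x1 ∨ x0)) ∨ ¬¬(x1 ∨ x1)
  [2] (¬¬x1 ∨ ¬(x1 ∨ x0)) ∨ ¬¬(x1 ∨ x1)
  [3] (x1 ∨ ¬(x1 ∨ x0)) ∨ ¬¬(x1 ∨ x1)
  [4] (x1 ∨ (¬x1 ∧ ¬x0)) ∨ ¬¬(x1 ∨ x1)

Answer: after 4 steps: (x1 ∨ (¬x1 ∧ ¬x0)) ∨ ¬¬(x1 ∨ x1)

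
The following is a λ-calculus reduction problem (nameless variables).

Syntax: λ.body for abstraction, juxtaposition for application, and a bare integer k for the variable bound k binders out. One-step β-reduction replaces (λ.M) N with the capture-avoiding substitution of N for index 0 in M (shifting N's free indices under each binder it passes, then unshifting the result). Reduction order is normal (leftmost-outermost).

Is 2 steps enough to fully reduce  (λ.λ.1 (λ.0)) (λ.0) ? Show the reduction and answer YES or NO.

Answer: YES — reaches normal form λ.λ.0 in 2 ≤ 2 steps

Reduction:
  start: (λ.λ.1 (λ.0)) (λ.0)
  [1] λ.(λ.0) (λ.0)
  [2] λ.λ.0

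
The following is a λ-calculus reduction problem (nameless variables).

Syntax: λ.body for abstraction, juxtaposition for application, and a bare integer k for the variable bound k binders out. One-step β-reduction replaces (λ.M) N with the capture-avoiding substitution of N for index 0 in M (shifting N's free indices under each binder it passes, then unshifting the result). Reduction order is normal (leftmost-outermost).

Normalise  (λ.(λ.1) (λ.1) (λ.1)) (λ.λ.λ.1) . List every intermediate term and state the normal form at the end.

Answer: normal form = λ.λ.1  (in 3 steps)

Working:
  start: (λ.(λ.1) (λ.1) (λ.1)) (λ.λ.λ.1)
  →1  (λ.λ.λ.λ.1) (λ.λ.λ.λ.1) (λ.λ.λ.λ.1)
  →2  (λ.λ.λ.1) (λ.λ.λ.λ.1)
  →3  λ.λ.1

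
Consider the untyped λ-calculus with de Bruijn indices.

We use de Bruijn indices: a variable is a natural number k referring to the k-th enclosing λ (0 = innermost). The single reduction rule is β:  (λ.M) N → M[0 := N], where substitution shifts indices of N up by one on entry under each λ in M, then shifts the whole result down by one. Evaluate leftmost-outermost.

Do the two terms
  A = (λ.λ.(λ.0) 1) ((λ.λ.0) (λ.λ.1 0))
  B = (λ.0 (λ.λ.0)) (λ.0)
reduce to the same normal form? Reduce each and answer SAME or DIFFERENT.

Term A:
  start: (λ.λ.(λ.0) 1) ((λ.λ.0) (λ.λ.1 0))
  step 1: λ.(λ.0) ((λ.λ.0) (λ.λ.1 0))
  step 2: λ.(λ.λ.0) (λ.λ.1 0)
  step 3: λ.λ.0

Term B:
  start: (λ.0 (λ.λ.0)) (λ.0)
  step 1: (λ.0) (λ.λ.0)
  step 2: λ.λ.0

Answer: SAME — A ⇓ λ.λ.0, B ⇓ λ.λ.0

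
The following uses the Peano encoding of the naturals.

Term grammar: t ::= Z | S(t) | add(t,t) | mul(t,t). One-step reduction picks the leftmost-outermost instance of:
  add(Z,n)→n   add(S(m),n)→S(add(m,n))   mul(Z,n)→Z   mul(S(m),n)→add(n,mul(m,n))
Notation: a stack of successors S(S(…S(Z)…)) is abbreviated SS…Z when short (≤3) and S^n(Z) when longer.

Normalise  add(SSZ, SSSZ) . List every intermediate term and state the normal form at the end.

  start: add(SSZ, SSSZ)
  step 1: S(add(SZ, SSSZ))
  step 2: S(S(add(Z, SSSZ)))
  step 3: S^5(Z)

Answer: normal form = S^5(Z)  (in 3 steps)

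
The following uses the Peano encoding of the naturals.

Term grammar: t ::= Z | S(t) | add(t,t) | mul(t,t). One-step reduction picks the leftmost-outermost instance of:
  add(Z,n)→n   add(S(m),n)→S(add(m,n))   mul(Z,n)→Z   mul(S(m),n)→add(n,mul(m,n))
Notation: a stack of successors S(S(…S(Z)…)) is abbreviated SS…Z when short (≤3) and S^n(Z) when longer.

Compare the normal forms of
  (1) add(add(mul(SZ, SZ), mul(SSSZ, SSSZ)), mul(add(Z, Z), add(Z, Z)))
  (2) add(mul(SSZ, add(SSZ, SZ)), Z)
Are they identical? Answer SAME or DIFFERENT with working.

Term A:
  start: add(add(mul(SZ, SZ), mul(SSSZ, SSSZ)), mul(add(Z, Z), add(Z, Z)))
  step 1: add(add(add(SZ, mul(Z, SZ)), mul(SSSZ, SSSZ)), mul(add(Z, Z), add(Z, Z)))
  step 2: add(add(S(add(Z, mul(Z, SZ))), mul(SSSZ, SSSZ)), mul(add(Z, Z), add(Z, Z)))
  step 3: add(S(add(add(Z, mul(Z, SZ)), mul(SSSZ, SSSZ))), mul(add(Z, Z), add(Z, Z)))
  step 4: S(add(add(add(Z, mul(Z, SZ)), mul(SSSZ, SSSZ)), mul(add(Z, Z), add(Z, Z))))
  step 5: S(add(add(mul(Z, SZ), mul(SSSZ, SSSZ)), mul(add(Z, Z), add(Z, Z))))
  step 6: S(add(add(Z, mul(SSSZ, SSSZ)), mul(add(Z, Z), add(Z, Z))))
  step 7: S(add(mul(SSSZ, SSSZ), mul(add(Z, Z), add(Z, Z))))
  step 8: S(add(add(SSSZ, mul(SSZ, SSSZ)), mul(add(Z, Z), add(Z, Z))))
  step 9: S(add(S(add(SSZ, mul(SSZ, SSSZ))), mul(add(Z, Z), add(Z, Z))))
  step 10: S(S(add(add(SSZ, mul(SSZ, SSSZ)), mul(add(Z, Z), add(Z, Z)))))
  step 11: S(S(add(S(add(SZ, mul(SSZ, SSSZ))), mul(add(Z, Z), add(Z, Z)))))
  step 12: S(S(S(add(add(SZ, mul(SSZ, SSSZ)), mul(add(Z, Z), add(Z, Z))))))
  step 13: S(S(S(add(S(add(Z, mul(SSZ, SSSZ))), mul(add(Z, Z), add(Z, Z))))))
  step 14: S(S(S(S(add(add(Z, mul(SSZ, SSSZ)), mul(add(Z, Z), add(Z, Z)))))))
  step 15: S(S(S(S(add(mul(SSZ, SSSZ), mul(add(Z, Z), add(Z, Z)))))))
  step 16: S(S(S(S(add(add(SSSZ, mul(SZ, SSSZ)), mul(add(Z, Z), add(Z, Z)))))))
  step 17: S(S(S(S(add(S(add(SSZ, mul(SZ, SSSZ))), mul(add(Z, Z), add(Z, Z)))))))
  step 18: S(S(S(S(S(add(add(SSZ, mul(SZ, SSSZ)), mul(add(Z, Z), add(Z, Z))))))))
  step 19: S(S(S(S(S(add(S(add(SZ, mul(SZ, SSSZ))), mul(add(Z, Z), add(Z, Z))))))))
  step 20: S(S(S(S(S(S(add(add(SZ, mul(SZ, SSSZ)), mul(add(Z, Z), add(Z, Z)))))))))
  step 21: S(S(S(S(S(S(add(S(add(Z, mul(SZ, SSSZ))), mul(add(Z, Z), add(Z, Z)))))))))
  step 22: S(S(S(S(S(S(S(add(add(Z, mul(SZ, SSSZ)), mul(add(Z, Z), add(Z, Z))))))))))
  step 23: S(S(S(S(S(S(S(add(mul(SZ, SSSZ), mul(add(Z, Z), add(Z, Z))))))))))
  step 24: S(S(S(S(S(S(S(add(add(SSSZ, mul(Z, SSSZ)), mul(add(Z, Z), add(Z, Z))))))))))
  step 25: S(S(S(S(S(S(S(add(S(add(SSZ, mul(Z, SSSZ))), mul(add(Z, Z), add(Z, Z))))))))))
  step 26: S(S(S(S(S(S(S(S(add(add(SSZ, mul(Z, SSSZ)), mul(add(Z, Z), add(Z, Z)))))))))))
  step 27: S(S(S(S(S(S(S(S(add(S(add(SZ, mul(Z, SSSZ))), mul(add(Z, Z), add(Z, Z)))))))))))
  step 28: S(S(S(S(S(S(S(S(S(add(add(SZ, mul(Z, SSSZ)), mul(add(Z, Z), add(Z, Z))))))))))))
  step 29: S(S(S(S(S(S(S(S(S(add(S(add(Z, mul(Z, SSSZ))), mul(add(Z, Z), add(Z, Z))))))))))))
  step 30: S(S(S(S(S(S(S(S(S(S(add(add(Z, mul(Z, SSSZ)), mul(add(Z, Z), add(Z, Z)))))))))))))
  step 31: S(S(S(S(S(S(S(S(S(S(add(mul(Z, SSSZ), mul(add(Z, Z), add(Z, Z)))))))))))))
  step 32: S(S(S(S(S(S(S(S(S(S(add(Z, mul(add(Z, Z), add(Z, Z)))))))))))))
  step 33: S(S(S(S(S(S(S(S(S(S(mul(add(Z, Z), add(Z, Z))))))))))))
  step 34: S(S(S(S(S(S(S(S(S(S(mul(Z, add(Z, Z))))))))))))
  step 35: S^10(Z)

Term B:
  start: add(mul(SSZ, add(SSZ, SZ)), Z)
  step 1: add(add(add(SSZ, SZ), mul(SZ, add(SSZ, SZ))), Z)
  step 2: add(add(S(add(SZ, SZ)), mul(SZ, add(SSZ, SZ))), Z)
  step 3: add(S(add(add(SZ, SZ), mul(SZ, add(SSZ, SZ)))), Z)
  step 4: S(add(add(add(SZ, SZ), mul(SZ, add(SSZ, SZ))), Z))
  step 5: S(add(add(S(add(Z, SZ)), mul(SZ, add(SSZ, SZ))), Z))
  step 6: S(add(S(add(add(Z, SZ), mul(SZ, add(SSZ, SZ)))), Z))
  step 7: S(S(add(add(add(Z, SZ), mul(SZ, add(SSZ, SZ))), Z)))
  step 8: S(S(add(add(SZ, mul(SZ, add(SSZ, SZ))), Z)))
  step 9: S(S(add(S(add(Z, mul(SZ, add(SSZ, SZ)))), Z)))
  step 10: S(S(S(add(add(Z, mul(SZ, add(SSZ, SZ))), Z))))
  step 11: S(S(S(add(mul(SZ, add(SSZ, SZ)), Z))))
  step 12: S(S(S(add(add(add(SSZ, SZ), mul(Z, add(SSZ, SZ))), Z))))
  step 13: S(S(S(add(add(S(add(SZ, SZ)), mul(Z, add(SSZ, SZ))), Z))))
  step 14: S(S(S(add(S(add(add(SZ, SZ), mul(Z, add(SSZ, SZ)))), Z))))
  step 15: S(S(S(S(add(add(add(SZ, SZ), mul(Z, add(SSZ, SZ))), Z)))))
  step 16: S(S(S(S(add(add(S(add(Z, SZ)), mul(Z, add(SSZ, SZ))), Z)))))
  step 17: S(S(S(S(add(S(add(add(Z, SZ), mul(Z, add(SSZ, SZ)))), Z)))))
  step 18: S(S(S(S(S(add(add(add(Z, SZ), mul(Z, add(SSZ, SZ))), Z))))))
  step 19: S(S(S(S(S(add(add(SZ, mul(Z, add(SSZ, SZ))), Z))))))
  step 20: S(S(S(S(S(add(S(add(Z, mul(Z, add(SSZ, SZ)))), Z))))))
  step 21: S(S(S(S(S(S(add(add(Z, mul(Z, add(SSZ, SZ))), Z)))))))
  step 22: S(S(S(S(S(S(add(mul(Z, add(SSZ, SZ)), Z)))))))
  step 23: S(S(S(S(S(S(add(Z, Z)))))))
  step 24: S^6(Z)

Answer: DIFFERENT — A ⇓ S^10(Z), B ⇓ S^6(Z)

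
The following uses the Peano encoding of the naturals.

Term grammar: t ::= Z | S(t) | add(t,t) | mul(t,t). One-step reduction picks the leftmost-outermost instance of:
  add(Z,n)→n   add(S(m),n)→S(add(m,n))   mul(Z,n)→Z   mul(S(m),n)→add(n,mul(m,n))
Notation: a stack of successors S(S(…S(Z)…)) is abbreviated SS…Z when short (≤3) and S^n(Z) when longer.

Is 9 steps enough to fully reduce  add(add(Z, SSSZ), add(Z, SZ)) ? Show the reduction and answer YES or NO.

  start: add(add(Z, SSSZ), add(Z, SZ))
  step 1: add(SSSZ, add(Z, SZ))
  step 2: S(add(SSZ, add(Z, SZ)))
  step 3: S(S(add(SZ, add(Z, SZ))))
  step 4: S(S(S(add(Z, add(Z, SZ)))))
  step 5: S(S(S(add(Z, SZ))))
  step 6: S^4(Z)

Answer: YES — reaches normal form S^4(Z) in 6 ≤ 9 steps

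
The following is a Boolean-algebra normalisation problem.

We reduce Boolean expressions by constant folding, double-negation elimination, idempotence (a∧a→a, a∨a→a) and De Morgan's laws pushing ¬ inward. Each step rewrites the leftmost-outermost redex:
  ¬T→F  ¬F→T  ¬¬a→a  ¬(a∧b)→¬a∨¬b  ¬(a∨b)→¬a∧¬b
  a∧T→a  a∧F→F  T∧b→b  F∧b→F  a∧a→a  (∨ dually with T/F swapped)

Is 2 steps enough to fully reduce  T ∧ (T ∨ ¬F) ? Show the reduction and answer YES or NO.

Answer: YES — reaches normal form T in 2 ≤ 2 steps

Reduction:
  start: T ∧ (T ∨ ¬F)
  step 1: T ∨ ¬F
  step 2: T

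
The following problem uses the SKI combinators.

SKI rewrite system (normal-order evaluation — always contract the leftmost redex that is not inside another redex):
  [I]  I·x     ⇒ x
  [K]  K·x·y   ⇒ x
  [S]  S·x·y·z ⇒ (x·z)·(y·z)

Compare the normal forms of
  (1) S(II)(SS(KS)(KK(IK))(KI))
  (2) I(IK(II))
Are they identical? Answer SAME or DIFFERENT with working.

Answer: DIFFERENT — A ⇓ SI(KI), B ⇓ KI

Working:
Term A:
  start: S(II)(SS(KS)(KK(IK))(KI))
  →1  SI(SS(KS)(KK(IK))(KI))
  →2  SI(S(KK(IK))(KS(KK(IK)))(KI))
  →3  SI(KK(IK)(KI)(KS(KK(IK))(KI)))
  →4  SI(K(KI)(KS(KK(IK))(KI)))
  →5  SI(KI)

Term B:
  start: I(IK(II))
  →1  IK(II)
  →2  K(II)
  →3  KI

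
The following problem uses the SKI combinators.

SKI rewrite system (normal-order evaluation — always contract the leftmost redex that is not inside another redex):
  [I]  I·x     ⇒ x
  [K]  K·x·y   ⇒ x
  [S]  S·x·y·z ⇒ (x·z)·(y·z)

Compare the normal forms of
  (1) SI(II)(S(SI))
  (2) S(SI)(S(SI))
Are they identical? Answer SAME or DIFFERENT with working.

Answer: SAME — A ⇓ S(SI)(S(SI)), B ⇓ S(SI)(S(SI))

Working:
Term A:
  start: SI(II)(S(SI))
  →1  I(S(SI))(II(S(SI)))
  →2  S(SI)(II(S(SI)))
  →3  S(SI)(I(S(SI)))
  →4  S(SI)(S(SI))

Term B:
  start: S(SI)(S(SI))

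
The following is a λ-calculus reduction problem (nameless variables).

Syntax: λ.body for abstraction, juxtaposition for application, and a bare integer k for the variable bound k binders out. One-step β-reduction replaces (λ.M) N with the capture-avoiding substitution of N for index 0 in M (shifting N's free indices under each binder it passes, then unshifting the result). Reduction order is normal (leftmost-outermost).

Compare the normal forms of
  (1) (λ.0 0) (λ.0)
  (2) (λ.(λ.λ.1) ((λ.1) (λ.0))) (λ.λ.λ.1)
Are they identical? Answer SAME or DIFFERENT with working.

Answer: DIFFERENT — A ⇓ λ.0, B ⇓ λ.λ.λ.λ.1

Reduction:
Term A:
  start: (λ.0 0) (λ.0)
  [1] (λ.0) (λ.0)
  [2] λ.0

Term B:
  start: (λ.(λ.λ.1) ((λ.1) (λ.0))) (λ.λ.λ.1)
  [1] (λ.λ.1) ((λ.λ.λ.λ.1) (λ.0))
  [2] λ.(λ.λ.λ.λ.1) (λ.0)
  [3] λ.λ.λ.λ.1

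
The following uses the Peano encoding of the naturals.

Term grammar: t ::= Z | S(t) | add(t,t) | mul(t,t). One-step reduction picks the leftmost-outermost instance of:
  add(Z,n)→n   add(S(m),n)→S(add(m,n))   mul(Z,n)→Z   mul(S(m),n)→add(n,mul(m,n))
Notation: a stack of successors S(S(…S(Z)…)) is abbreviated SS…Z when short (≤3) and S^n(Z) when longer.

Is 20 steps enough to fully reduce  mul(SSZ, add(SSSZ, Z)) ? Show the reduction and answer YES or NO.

  start: mul(SSZ, add(SSSZ, Z))
  step 1: add(add(SSSZ, Z), mul(SZ, add(SSSZ, Z)))
  step 2: add(S(add(SSZ, Z)), mul(SZ, add(SSSZ, Z)))
  step 3: S(add(add(SSZ, Z), mul(SZ, add(SSSZ, Z))))
  step 4: S(add(S(add(SZ, Z)), mul(SZ, add(SSSZ, Z))))
  step 5: S(S(add(add(SZ, Z), mul(SZ, add(SSSZ, Z)))))
  step 6: S(S(add(S(add(Z, Z)), mul(SZ, add(SSSZ, Z)))))
  step 7: S(S(S(add(add(Z, Z), mul(SZ, add(SSSZ, Z))))))
  step 8: S(S(S(add(Z, mul(SZ, add(SSSZ, Z))))))
  step 9: S(S(S(mul(SZ, add(SSSZ, Z)))))
  step 10: S(S(S(add(add(SSSZ, Z), mul(Z, add(SSSZ, Z))))))
  step 11: S(S(S(add(S(add(SSZ, Z)), mul(Z, add(SSSZ, Z))))))
  step 12: S(S(S(S(add(add(SSZ, Z), mul(Z, add(SSSZ, Z)))))))
  step 13: S(S(S(S(add(S(add(SZ, Z)), mul(Z, add(SSSZ, Z)))))))
  step 14: S(S(S(S(S(add(add(SZ, Z), mul(Z, add(SSSZ, Z))))))))
  step 15: S(S(S(S(S(add(S(add(Z, Z)), mul(Z, add(SSSZ, Z))))))))
  step 16: S(S(S(S(S(S(add(add(Z, Z), mul(Z, add(SSSZ, Z)))))))))
  step 17: S(S(S(S(S(S(add(Z, mul(Z, add(SSSZ, Z)))))))))
  step 18: S(S(S(S(S(S(mul(Z, add(SSSZ, Z))))))))
  step 19: S^6(Z)

Answer: YES — reaches normal form S^6(Z) in 19 ≤ 20 steps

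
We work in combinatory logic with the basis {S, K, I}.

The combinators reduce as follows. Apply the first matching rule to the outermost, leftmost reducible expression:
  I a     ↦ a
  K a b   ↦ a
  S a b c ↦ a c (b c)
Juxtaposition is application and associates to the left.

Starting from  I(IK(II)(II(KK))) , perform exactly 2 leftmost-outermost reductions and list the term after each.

Answer: after 2 steps: K(II)(II(KK))

Working:
  start: I(IK(II)(II(KK)))
  [1] IK(II)(II(KK))
  [2] K(II)(II(KK))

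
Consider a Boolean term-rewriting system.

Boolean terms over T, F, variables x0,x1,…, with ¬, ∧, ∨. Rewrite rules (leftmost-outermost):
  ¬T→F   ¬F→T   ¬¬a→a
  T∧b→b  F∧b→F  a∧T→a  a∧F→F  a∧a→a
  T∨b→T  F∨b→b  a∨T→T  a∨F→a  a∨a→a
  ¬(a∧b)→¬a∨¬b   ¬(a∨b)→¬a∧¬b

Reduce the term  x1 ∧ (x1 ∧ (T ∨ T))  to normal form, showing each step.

  start: x1 ∧ (x1 ∧ (T ∨ T))
  step 1: x1 ∧ (x1 ∧ T)
  step 2: x1 ∧ x1
  step 3: x1

Answer: normal form = x1  (in 3 steps)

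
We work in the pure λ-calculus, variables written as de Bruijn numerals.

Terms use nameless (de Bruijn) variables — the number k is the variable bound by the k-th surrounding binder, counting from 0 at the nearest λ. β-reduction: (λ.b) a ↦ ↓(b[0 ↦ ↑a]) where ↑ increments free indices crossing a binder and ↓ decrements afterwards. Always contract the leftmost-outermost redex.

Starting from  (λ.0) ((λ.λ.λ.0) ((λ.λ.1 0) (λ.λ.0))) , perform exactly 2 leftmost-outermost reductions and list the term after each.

Answer: after 2 steps: λ.λ.0

Reduction:
  start: (λ.0) ((λ.λ.λ.0) ((λ.λ.1 0) (λ.λ.0)))
  step 1: (λ.λ.λ.0) ((λ.λ.1 0) (λ.λ.0))
  step 2: λ.λ.0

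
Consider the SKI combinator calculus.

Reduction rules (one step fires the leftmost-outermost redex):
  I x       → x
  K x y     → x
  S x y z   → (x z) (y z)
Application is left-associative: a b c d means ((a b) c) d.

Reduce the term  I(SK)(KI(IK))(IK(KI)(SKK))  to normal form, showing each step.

Answer: normal form = KI  (in 5 steps)

Reduction:
  start: I(SK)(KI(IK))(IK(KI)(SKK))
  →1  SK(KI(IK))(IK(KI)(SKK))
  →2  K(IK(KI)(SKK))(KI(IK)(IK(KI)(SKK)))
  →3  IK(KI)(SKK)
  →4  K(KI)(SKK)
  →5  KI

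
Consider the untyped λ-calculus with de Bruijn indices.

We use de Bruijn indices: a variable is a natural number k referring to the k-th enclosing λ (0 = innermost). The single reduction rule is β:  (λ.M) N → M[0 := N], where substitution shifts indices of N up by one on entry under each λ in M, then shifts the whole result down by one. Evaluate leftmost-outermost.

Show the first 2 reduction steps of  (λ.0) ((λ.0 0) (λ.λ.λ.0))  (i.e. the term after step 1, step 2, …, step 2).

  start: (λ.0) ((λ.0 0) (λ.λ.λ.0))
  →1  (λ.0 0) (λ.λ.λ.0)
  →2  (λ.λ.λ.0) (λ.λ.λ.0)

Answer: after 2 steps: (λ.λ.λ.0) (λ.λ.λ.0)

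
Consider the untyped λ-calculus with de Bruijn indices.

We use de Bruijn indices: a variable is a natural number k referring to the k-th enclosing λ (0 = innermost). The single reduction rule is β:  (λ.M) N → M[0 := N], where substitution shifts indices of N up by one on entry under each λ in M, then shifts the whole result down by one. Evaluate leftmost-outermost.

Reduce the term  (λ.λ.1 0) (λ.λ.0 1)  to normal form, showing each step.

Answer: normal form = λ.λ.0 1  (in 2 steps)

Derivation:
  start: (λ.λ.1 0) (λ.λ.0 1)
  →1  λ.(λ.λ.0 1) 0
  →2  λ.λ.0 1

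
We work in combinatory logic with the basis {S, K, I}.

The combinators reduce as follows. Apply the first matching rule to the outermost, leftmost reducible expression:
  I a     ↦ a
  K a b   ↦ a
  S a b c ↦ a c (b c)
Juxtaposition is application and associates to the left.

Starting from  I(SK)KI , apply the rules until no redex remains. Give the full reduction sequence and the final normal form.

  start: I(SK)KI
  step 1: SKKI
  step 2: KI(KI)
  step 3: I

Answer: normal form = I  (in 3 steps)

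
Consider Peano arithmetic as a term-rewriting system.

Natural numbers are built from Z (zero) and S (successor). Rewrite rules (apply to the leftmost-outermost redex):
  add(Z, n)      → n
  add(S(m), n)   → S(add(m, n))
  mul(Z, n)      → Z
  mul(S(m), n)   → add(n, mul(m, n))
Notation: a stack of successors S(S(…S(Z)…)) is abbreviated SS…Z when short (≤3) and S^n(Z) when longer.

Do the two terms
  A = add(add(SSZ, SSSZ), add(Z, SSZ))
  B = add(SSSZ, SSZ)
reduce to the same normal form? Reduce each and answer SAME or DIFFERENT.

Term A:
  start: add(add(SSZ, SSSZ), add(Z, SSZ))
  [1] add(S(add(SZ, SSSZ)), add(Z, SSZ))
  [2] S(add(add(SZ, SSSZ), add(Z, SSZ)))
  [3] S(add(S(add(Z, SSSZ)), add(Z, SSZ)))
  [4] S(S(add(add(Z, SSSZ), add(Z, SSZ))))
  [5] S(S(add(SSSZ, add(Z, SSZ))))
  [6] S(S(S(add(SSZ, add(Z, SSZ)))))
  [7] S(S(S(S(add(SZ, add(Z, SSZ))))))
  [8] S(S(S(S(S(add(Z, add(Z, SSZ)))))))
  [9] S(S(S(S(S(add(Z, SSZ))))))
  [10] S^7(Z)

Term B:
  start: add(SSSZ, SSZ)
  [1] S(add(SSZ, SSZ))
  [2] S(S(add(SZ, SSZ)))
  [3] S(S(S(add(Z, SSZ))))
  [4] S^5(Z)

Answer: DIFFERENT — A ⇓ S^7(Z), B ⇓ S^5(Z)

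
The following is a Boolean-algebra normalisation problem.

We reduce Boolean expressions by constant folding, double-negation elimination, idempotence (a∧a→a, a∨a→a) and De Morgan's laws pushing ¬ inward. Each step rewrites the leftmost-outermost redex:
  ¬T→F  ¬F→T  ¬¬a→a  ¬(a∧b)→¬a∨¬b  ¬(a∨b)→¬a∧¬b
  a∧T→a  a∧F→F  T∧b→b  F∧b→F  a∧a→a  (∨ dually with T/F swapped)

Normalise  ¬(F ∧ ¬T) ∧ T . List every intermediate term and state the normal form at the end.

Answer: normal form = T  (in 4 steps)

Derivation:
  start: ¬(F ∧ ¬T) ∧ T
  step 1: ¬(F ∧ ¬T)
  step 2: ¬F ∨ ¬¬T
  step 3: T ∨ ¬¬T
  step 4: T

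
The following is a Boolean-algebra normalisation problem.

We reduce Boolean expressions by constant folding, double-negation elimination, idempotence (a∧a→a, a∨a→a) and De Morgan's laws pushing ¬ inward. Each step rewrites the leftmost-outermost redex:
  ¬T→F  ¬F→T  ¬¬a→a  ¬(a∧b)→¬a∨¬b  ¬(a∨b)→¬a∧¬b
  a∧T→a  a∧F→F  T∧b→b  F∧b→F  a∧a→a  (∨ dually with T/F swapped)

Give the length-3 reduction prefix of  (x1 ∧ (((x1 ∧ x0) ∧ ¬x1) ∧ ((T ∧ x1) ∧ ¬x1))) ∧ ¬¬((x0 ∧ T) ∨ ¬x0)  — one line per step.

  start: (x1 ∧ (((x1 ∧ x0) ∧ ¬x1) ∧ ((T ∧ x1) ∧ ¬x1))) ∧ ¬¬((x0 ∧ T) ∨ ¬x0)
  →1  (x1 ∧ (((x1 ∧ x0) ∧ ¬x1) ∧ (x1 ∧ ¬x1))) ∧ ¬¬((x0 ∧ T) ∨ ¬x0)
  →2  (x1 ∧ (((x1 ∧ x0) ∧ ¬x1) ∧ (x1 ∧ ¬x1))) ∧ ((x0 ∧ T) ∨ ¬x0)
  →3  (x1 ∧ (((x1 ∧ x0) ∧ ¬x1) ∧ (x1 ∧ ¬x1))) ∧ (x0 ∨ ¬x0)

Answer: after 3 steps: (x1 ∧ (((x1 ∧ x0) ∧ ¬x1) ∧ (x1 ∧ ¬x1))) ∧ (x0 ∨ ¬x0)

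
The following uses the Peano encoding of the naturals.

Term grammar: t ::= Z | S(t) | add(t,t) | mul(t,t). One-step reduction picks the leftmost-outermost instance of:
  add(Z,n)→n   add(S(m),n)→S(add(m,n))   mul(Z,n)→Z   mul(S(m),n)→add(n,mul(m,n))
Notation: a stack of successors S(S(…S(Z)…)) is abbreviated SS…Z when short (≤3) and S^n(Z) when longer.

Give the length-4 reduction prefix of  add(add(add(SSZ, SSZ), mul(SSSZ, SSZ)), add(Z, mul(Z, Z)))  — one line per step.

Answer: after 4 steps: S(add(add(S(add(Z, SSZ)), mul(SSSZ, SSZ)), add(Z, mul(Z, Z))))

Working:
  start: add(add(add(SSZ, SSZ), mul(SSSZ, SSZ)), add(Z, mul(Z, Z)))
  [1] add(add(S(add(SZ, SSZ)), mul(SSSZ, SSZ)), add(Z, mul(Z, Z)))
  [2] add(S(add(add(SZ, SSZ), mul(SSSZ, SSZ))), add(Z, mul(Z, Z)))
  [3] S(add(add(add(SZ, SSZ), mul(SSSZ, SSZ)), add(Z, mul(Z, Z))))
  [4] S(add(add(S(add(Z, SSZ)), mul(SSSZ, SSZ)), add(Z, mul(Z, Z))))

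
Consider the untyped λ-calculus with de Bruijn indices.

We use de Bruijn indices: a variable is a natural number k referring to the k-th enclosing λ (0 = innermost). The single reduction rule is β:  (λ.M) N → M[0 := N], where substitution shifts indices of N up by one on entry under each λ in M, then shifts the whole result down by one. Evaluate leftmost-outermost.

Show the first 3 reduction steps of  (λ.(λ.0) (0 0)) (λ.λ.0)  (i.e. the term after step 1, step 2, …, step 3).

  start: (λ.(λ.0) (0 0)) (λ.λ.0)
  step 1: (λ.0) ((λ.λ.0) (λ.λ.0))
  step 2: (λ.λ.0) (λ.λ.0)
  step 3: λ.0

Answer: after 3 steps: λ.0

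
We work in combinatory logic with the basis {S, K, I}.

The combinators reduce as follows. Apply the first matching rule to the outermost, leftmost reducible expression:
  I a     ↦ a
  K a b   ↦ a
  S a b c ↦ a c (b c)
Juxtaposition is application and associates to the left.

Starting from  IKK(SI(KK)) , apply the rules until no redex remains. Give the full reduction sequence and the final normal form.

Answer: normal form = K  (in 2 steps)

Reduction:
  start: IKK(SI(KK))
  [1] KK(SI(KK))
  [2] K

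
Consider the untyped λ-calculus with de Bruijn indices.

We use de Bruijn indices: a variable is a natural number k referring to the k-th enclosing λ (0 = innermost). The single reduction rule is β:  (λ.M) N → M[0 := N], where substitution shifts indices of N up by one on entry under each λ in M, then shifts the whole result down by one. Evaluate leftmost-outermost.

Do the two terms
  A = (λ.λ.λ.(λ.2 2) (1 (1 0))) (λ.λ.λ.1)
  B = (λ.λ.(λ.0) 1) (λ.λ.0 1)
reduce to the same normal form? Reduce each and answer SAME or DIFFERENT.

Answer: DIFFERENT — A ⇓ λ.λ.1 1, B ⇓ λ.λ.λ.0 1

Reduction:
Term A:
  start: (λ.λ.λ.(λ.2 2) (1 (1 0))) (λ.λ.λ.1)
  [1] λ.λ.(λ.2 2) (1 (1 0))
  [2] λ.λ.1 1

Term B:
  start: (λ.λ.(λ.0) 1) (λ.λ.0 1)
  [1] λ.(λ.0) (λ.λ.0 1)
  [2] λ.λ.λ.0 1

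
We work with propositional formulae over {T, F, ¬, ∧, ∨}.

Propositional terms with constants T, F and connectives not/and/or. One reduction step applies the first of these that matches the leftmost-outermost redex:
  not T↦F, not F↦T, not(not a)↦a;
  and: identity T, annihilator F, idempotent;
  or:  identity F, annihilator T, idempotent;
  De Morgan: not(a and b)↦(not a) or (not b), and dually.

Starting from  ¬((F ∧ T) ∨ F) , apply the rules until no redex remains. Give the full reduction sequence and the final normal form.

Answer: normal form = T  (in 6 steps)

Derivation:
  start: ¬((F ∧ T) ∨ F)
  [1] ¬(F ∧ T) ∧ ¬F
  [2] (¬F ∨ ¬T) ∧ ¬F
  [3] (T ∨ ¬T) ∧ ¬F
  [4] T ∧ ¬F
  [5] ¬F
  [6] T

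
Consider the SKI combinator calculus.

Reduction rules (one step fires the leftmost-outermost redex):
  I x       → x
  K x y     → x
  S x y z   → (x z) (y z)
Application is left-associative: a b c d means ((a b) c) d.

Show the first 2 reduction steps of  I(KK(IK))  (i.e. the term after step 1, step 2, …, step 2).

Answer: after 2 steps: K

Working:
  start: I(KK(IK))
  →1  KK(IK)
  →2  K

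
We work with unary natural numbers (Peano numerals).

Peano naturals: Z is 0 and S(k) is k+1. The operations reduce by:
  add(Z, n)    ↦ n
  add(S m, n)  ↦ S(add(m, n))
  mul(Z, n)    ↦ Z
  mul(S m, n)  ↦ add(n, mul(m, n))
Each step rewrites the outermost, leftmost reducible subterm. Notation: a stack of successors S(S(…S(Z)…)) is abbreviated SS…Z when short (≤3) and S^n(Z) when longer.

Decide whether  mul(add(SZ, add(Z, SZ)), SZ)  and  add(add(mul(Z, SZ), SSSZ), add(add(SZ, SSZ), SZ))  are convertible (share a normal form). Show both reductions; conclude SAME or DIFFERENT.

Answer: DIFFERENT — A ⇓ SSZ, B ⇓ S^7(Z)

Derivation:
Term A:
  start: mul(add(SZ, add(Z, SZ)), SZ)
  [1] mul(S(add(Z, add(Z, SZ))), SZ)
  [2] add(SZ, mul(add(Z, add(Z, SZ)), SZ))
  [3] S(add(Z, mul(add(Z, add(Z, SZ)), SZ)))
  [4] S(mul(add(Z, add(Z, SZ)), SZ))
  [5] S(mul(add(Z, SZ), SZ))
  [6] S(mul(SZ, SZ))
  [7] S(add(SZ, mul(Z, SZ)))
  [8] S(S(add(Z, mul(Z, SZ))))
  [9] S(S(mul(Z, SZ)))
  [10] SSZ

Term B:
  start: add(add(mul(Z, SZ), SSSZ), add(add(SZ, SSZ), SZ))
  [1] add(add(Z, SSSZ), add(add(SZ, SSZ), SZ))
  [2] add(SSSZ, add(add(SZ, SSZ), SZ))
  [3] S(add(SSZ, add(add(SZ, SSZ), SZ)))
  [4] S(S(add(SZ, add(add(SZ, SSZ), SZ))))
  [5] S(S(S(add(Z, add(add(SZ, SSZ), SZ)))))
  [6] S(S(S(add(add(SZ, SSZ), SZ))))
  [7] S(S(S(add(S(add(Z, SSZ)), SZ))))
  [8] S(S(S(S(add(add(Z, SSZ), SZ)))))
  [9] S(S(S(S(add(SSZ, SZ)))))
  [10] S(S(S(S(S(add(SZ, SZ))))))
  [11] S(S(S(S(S(S(add(Z, SZ)))))))
  [12] S^7(Z)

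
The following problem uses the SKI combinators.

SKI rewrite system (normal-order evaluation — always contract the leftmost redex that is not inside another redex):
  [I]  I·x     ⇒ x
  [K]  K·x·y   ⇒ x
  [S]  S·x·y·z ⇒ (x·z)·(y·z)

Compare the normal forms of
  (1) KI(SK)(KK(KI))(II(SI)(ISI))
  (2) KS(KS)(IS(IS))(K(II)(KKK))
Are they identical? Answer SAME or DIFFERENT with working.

Answer: DIFFERENT — A ⇓ K(SI(SI)), B ⇓ S(SS)I

Working:
Term A:
  start: KI(SK)(KK(KI))(II(SI)(ISI))
  [1] I(KK(KI))(II(SI)(ISI))
  [2] KK(KI)(II(SI)(ISI))
  [3] K(II(SI)(ISI))
  [4] K(I(SI)(ISI))
  [5] K(SI(ISI))
  [6] K(SI(SI))

Term B:
  start: KS(KS)(IS(IS))(K(II)(KKK))
  [1] S(IS(IS))(K(II)(KKK))
  [2] S(S(IS))(K(II)(KKK))
  [3] S(SS)(K(II)(KKK))
  [4] S(SS)(II)
  [5] S(SS)I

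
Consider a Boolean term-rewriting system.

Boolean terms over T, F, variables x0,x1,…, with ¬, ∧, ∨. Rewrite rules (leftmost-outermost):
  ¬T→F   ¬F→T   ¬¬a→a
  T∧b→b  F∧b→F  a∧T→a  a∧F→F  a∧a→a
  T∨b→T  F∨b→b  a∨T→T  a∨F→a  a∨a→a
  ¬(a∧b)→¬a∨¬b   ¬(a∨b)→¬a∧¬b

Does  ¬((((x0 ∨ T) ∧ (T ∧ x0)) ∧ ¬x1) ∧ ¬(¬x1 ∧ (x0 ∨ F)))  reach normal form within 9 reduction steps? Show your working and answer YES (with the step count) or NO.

Answer: NO — after 9 steps the term is ((F ∨ ¬x0) ∨ ¬¬x1) ∨ ¬¬(¬x1 ∧ (x0 ∨ F)), not yet normal

Derivation:
  start: ¬((((x0 ∨ T) ∧ (T ∧ x0)) ∧ ¬x1) ∧ ¬(¬x1 ∧ (x0 ∨ F)))
  →1  ¬(((x0 ∨ T) ∧ (T ∧ x0)) ∧ ¬x1) ∨ ¬¬(¬x1 ∧ (x0 ∨ F))
  →2  (¬((x0 ∨ T) ∧ (T ∧ x0)) ∨ ¬¬x1) ∨ ¬¬(¬x1 ∧ (x0 ∨ F))
  →3  ((¬(x0 ∨ T) ∨ ¬(T ∧ x0)) ∨ ¬¬x1) ∨ ¬¬(¬x1 ∧ (x0 ∨ F))
  →4  (((¬x0 ∧ ¬T) ∨ ¬(T ∧ x0)) ∨ ¬¬x1) ∨ ¬¬(¬x1 ∧ (x0 ∨ F))
  →5  (((¬x0 ∧ F) ∨ ¬(T ∧ x0)) ∨ ¬¬x1) ∨ ¬¬(¬x1 ∧ (x0 ∨ F))
  →6  ((F ∨ ¬(T ∧ x0)) ∨ ¬¬x1) ∨ ¬¬(¬x1 ∧ (x0 ∨ F))
  →7  (¬(T ∧ x0) ∨ ¬¬x1) ∨ ¬¬(¬x1 ∧ (x0 ∨ F))
  →8  ((¬T ∨ ¬x0) ∨ ¬¬x1) ∨ ¬¬(¬x1 ∧ (x0 ∨ F))
  →9  ((F ∨ ¬x0) ∨ ¬¬x1) ∨ ¬¬(¬x1 ∧ (x0 ∨ F))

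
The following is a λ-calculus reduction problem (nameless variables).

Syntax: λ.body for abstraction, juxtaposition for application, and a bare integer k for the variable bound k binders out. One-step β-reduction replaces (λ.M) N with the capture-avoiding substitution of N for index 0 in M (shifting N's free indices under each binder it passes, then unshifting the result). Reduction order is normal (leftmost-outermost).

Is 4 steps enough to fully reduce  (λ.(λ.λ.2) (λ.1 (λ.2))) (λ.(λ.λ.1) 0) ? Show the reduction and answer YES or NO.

Answer: YES — reaches normal form λ.λ.λ.1 in 3 ≤ 4 steps

Working:
  start: (λ.(λ.λ.2) (λ.1 (λ.2))) (λ.(λ.λ.1) 0)
  →1  (λ.λ.λ.(λ.λ.1) 0) (λ.(λ.(λ.λ.1) 0) (λ.λ.(λ.λ.1) 0))
  →2  λ.λ.(λ.λ.1) 0
  →3  λ.λ.λ.1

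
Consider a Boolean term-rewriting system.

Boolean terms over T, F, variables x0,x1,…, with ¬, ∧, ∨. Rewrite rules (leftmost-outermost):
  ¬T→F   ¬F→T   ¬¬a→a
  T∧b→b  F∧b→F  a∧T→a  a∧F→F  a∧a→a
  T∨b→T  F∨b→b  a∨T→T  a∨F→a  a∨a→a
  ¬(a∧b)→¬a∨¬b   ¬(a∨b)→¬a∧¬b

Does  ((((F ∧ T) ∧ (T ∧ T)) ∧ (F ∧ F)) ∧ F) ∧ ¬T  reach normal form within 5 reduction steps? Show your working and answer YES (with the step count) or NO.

Answer: YES — reaches normal form F in 2 ≤ 5 steps

Reduction:
  start: ((((F ∧ T) ∧ (T ∧ T)) ∧ (F ∧ F)) ∧ F) ∧ ¬T
  →1  F ∧ ¬T
  →2  F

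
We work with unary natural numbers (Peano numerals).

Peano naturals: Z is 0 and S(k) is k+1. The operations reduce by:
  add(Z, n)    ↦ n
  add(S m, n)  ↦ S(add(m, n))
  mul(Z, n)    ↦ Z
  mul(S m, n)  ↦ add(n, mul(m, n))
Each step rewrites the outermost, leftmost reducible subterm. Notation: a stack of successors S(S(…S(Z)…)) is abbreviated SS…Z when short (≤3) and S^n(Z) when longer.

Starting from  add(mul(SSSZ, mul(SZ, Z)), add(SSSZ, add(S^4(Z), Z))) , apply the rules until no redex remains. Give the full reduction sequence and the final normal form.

  start: add(mul(SSSZ, mul(SZ, Z)), add(SSSZ, add(S^4(Z), Z)))
  [1] add(add(mul(SZ, Z), mul(SSZ, mul(SZ, Z))), add(SSSZ, add(S^4(Z), Z)))
  [2] add(add(add(Z, mul(Z, Z)), mul(SSZ, mul(SZ, Z))), add(SSSZ, add(S^4(Z), Z)))
  [3] add(add(mul(Z, Z), mul(SSZ, mul(SZ, Z))), add(SSSZ, add(S^4(Z), Z)))
  [4] add(add(Z, mul(SSZ, mul(SZ, Z))), add(SSSZ, add(S^4(Z), Z)))
  [5] add(mul(SSZ, mul(SZ, Z)), add(SSSZ, add(S^4(Z), Z)))
  [6] add(add(mul(SZ, Z), mul(SZ, mul(SZ, Z))), add(SSSZ, add(S^4(Z), Z)))
  [7] add(add(add(Z, mul(Z, Z)), mul(SZ, mul(SZ, Z))), add(SSSZ, add(S^4(Z), Z)))
  [8] add(add(mul(Z, Z), mul(SZ, mul(SZ, Z))), add(SSSZ, add(S^4(Z), Z)))
  [9] add(add(Z, mul(SZ, mul(SZ, Z))), add(SSSZ, add(S^4(Z), Z)))
  [10] add(mul(SZ, mul(SZ, Z)), add(SSSZ, add(S^4(Z), Z)))
  [11] add(add(mul(SZ, Z), mul(Z, mul(SZ, Z))), add(SSSZ, add(S^4(Z), Z)))
  [12] add(add(add(Z, mul(Z, Z)), mul(Z, mul(SZ, Z))), add(SSSZ, add(S^4(Z), Z)))
  [13] add(add(mul(Z, Z), mul(Z, mul(SZ, Z))), add(SSSZ, add(S^4(Z), Z)))
  [14] add(add(Z, mul(Z, mul(SZ, Z))), add(SSSZ, add(S^4(Z), Z)))
  [15] add(mul(Z, mul(SZ, Z)), add(SSSZ, add(S^4(Z), Z)))
  [16] add(Z, add(SSSZ, add(S^4(Z), Z)))
  [17] add(SSSZ, add(S^4(Z), Z))
  [18] S(add(SSZ, add(S^4(Z), Z)))
  [19] S(S(add(SZ, add(S^4(Z), Z))))
  [20] S(S(S(add(Z, add(S^4(Z), Z)))))
  [21] S(S(S(add(S^4(Z), Z))))
  [22] S(S(S(S(add(SSSZ, Z)))))
  [23] S(S(S(S(S(add(SSZ, Z))))))
  [24] S(S(S(S(S(S(add(SZ, Z)))))))
  [25] S(S(S(S(S(S(S(add(Z, Z))))))))
  [26] S^7(Z)

Answer: normal form = S^7(Z)  (in 26 steps)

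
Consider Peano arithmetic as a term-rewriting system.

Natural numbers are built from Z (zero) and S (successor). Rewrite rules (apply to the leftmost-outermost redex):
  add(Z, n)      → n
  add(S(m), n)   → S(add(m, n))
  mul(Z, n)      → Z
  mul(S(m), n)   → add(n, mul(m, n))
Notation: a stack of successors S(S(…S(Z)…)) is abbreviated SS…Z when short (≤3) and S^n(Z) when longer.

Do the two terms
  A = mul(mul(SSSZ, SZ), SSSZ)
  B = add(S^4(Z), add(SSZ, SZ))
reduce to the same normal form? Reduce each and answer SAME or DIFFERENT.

Term A:
  start: mul(mul(SSSZ, SZ), SSSZ)
  [1] mul(add(SZ, mul(SSZ, SZ)), SSSZ)
  [2] mul(S(add(Z, mul(SSZ, SZ))), SSSZ)
  [3] add(SSSZ, mul(add(Z, mul(SSZ, SZ)), SSSZ))
  [4] S(add(SSZ, mul(add(Z, mul(SSZ, SZ)), SSSZ)))
  [5] S(S(add(SZ, mul(add(Z, mul(SSZ, SZ)), SSSZ))))
  [6] S(S(S(add(Z, mul(add(Z, mul(SSZ, SZ)), SSSZ)))))
  [7] S(S(S(mul(add(Z, mul(SSZ, SZ)), SSSZ))))
  [8] S(S(S(mul(mul(SSZ, SZ), SSSZ))))
  [9] S(S(S(mul(add(SZ, mul(SZ, SZ)), SSSZ))))
  [10] S(S(S(mul(S(add(Z, mul(SZ, SZ))), SSSZ))))
  [11] S(S(S(add(SSSZ, mul(add(Z, mul(SZ, SZ)), SSSZ)))))
  [12] S(S(S(S(add(SSZ, mul(add(Z, mul(SZ, SZ)), SSSZ))))))
  [13] S(S(S(S(S(add(SZ, mul(add(Z, mul(SZ, SZ)), SSSZ)))))))
  [14] S(S(S(S(S(S(add(Z, mul(add(Z, mul(SZ, SZ)), SSSZ))))))))
  [15] S(S(S(S(S(S(mul(add(Z, mul(SZ, SZ)), SSSZ)))))))
  [16] S(S(S(S(S(S(mul(mul(SZ, SZ), SSSZ)))))))
  [17] S(S(S(S(S(S(mul(add(SZ, mul(Z, SZ)), SSSZ)))))))
  [18] S(S(S(S(S(S(mul(S(add(Z, mul(Z, SZ))), SSSZ)))))))
  [19] S(S(S(S(S(S(add(SSSZ, mul(add(Z, mul(Z, SZ)), SSSZ))))))))
  [20] S(S(S(S(S(S(S(add(SSZ, mul(add(Z, mul(Z, SZ)), SSSZ)))))))))
  [21] S(S(S(S(S(S(S(S(add(SZ, mul(add(Z, mul(Z, SZ)), SSSZ))))))))))
  [22] S(S(S(S(S(S(S(S(S(add(Z, mul(add(Z, mul(Z, SZ)), SSSZ)))))))))))
  [23] S(S(S(S(S(S(S(S(S(mul(add(Z, mul(Z, SZ)), SSSZ))))))))))
  [24] S(S(S(S(S(S(S(S(S(mul(mul(Z, SZ), SSSZ))))))))))
  [25] S(S(S(S(S(S(S(S(S(mul(Z, SSSZ))))))))))
  [26] S^9(Z)

Term B:
  start: add(S^4(Z), add(SSZ, SZ))
  [1] S(add(SSSZ, add(SSZ, SZ)))
  [2] S(S(add(SSZ, add(SSZ, SZ))))
  [3] S(S(S(add(SZ, add(SSZ, SZ)))))
  [4] S(S(S(S(add(Z, add(SSZ, SZ))))))
  [5] S(S(S(S(add(SSZ, SZ)))))
  [6] S(S(S(S(S(add(SZ, SZ))))))
  [7] S(S(S(S(S(S(add(Z, SZ)))))))
  [8] S^7(Z)

Answer: DIFFERENT — A ⇓ S^9(Z), B ⇓ S^7(Z)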